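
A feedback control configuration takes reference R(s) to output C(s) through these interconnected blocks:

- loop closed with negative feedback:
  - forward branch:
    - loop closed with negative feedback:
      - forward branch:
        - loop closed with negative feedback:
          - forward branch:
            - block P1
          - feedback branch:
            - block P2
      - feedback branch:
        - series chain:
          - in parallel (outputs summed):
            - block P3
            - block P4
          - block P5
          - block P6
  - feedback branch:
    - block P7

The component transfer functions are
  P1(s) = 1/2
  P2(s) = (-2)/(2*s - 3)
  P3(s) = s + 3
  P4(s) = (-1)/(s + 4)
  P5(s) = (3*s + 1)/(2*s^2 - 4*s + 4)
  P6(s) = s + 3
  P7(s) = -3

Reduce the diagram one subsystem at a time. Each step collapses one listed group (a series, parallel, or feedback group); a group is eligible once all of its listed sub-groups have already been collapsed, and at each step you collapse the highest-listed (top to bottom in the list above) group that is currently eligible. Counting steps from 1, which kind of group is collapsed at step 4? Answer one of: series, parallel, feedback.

Answer: feedback

Working:
Step 1: feedback reduction of P1, P2
Step 2: combine P3, P4 in parallel
Step 3: reduce the series chain (P3+P4), P5, P6
Step 4: reduce the feedback loop with forward [P1/(1+P1*P2)] and return ((P3+P4)*P5*P6)
Step 5: collapse the loop ([[P1/(1+P1*P2)]/(1+[P1/(1+P1*P2)]*((P3+P4)*P5*P6))] forward, P7 return)
At step 4 the group reduced is feedback.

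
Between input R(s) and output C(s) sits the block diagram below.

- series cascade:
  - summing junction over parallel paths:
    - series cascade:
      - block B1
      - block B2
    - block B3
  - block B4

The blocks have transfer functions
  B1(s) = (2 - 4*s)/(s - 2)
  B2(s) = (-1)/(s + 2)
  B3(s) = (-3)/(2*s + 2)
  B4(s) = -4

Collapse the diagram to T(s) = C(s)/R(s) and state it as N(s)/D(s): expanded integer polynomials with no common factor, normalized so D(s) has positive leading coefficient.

Step 1 - series reduction of B1, B2 = (4*s - 2)/(s^2 - 4)
Step 2 - sum the parallel branches (B1*B2), B3 = (5*s^2 + 4*s + 8)/(2*s^3 + 2*s^2 - 8*s - 8)
Step 3 - multiply ((B1*B2)+B3), B4 (series); the result is T(s) itself (integer coefficients, no common factor, positive leading denominator coefficient)

Answer: (-10*s^2 - 8*s - 16)/(s^3 + s^2 - 4*s - 4)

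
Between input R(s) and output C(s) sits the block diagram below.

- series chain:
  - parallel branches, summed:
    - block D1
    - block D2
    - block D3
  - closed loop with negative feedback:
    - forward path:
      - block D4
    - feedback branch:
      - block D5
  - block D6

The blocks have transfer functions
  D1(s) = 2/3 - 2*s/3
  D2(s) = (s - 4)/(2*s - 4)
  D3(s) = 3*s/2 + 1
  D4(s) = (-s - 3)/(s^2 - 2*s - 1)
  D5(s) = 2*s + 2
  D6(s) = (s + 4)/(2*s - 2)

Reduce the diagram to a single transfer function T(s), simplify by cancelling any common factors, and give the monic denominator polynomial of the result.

1. parallel reduction of D1, D2, D3, giving (5*s^2 + 3*s - 32)/(6*s - 12)
2. apply the feedback formula to D4, D5, giving (s + 3)/(s^2 + 10*s + 7)
3. combine (D1+D2+D3), [D4/(1+D4*D5)], D6 in series, giving (5*s^4 + 38*s^3 + 49*s^2 - 188*s - 384)/(12*s^4 + 84*s^3 - 252*s^2 - 12*s + 168)
T(s) is the step-3 result (common factors already cancelled). Leading coefficient of the denominator: 12. Divide through by 12 for the monic polynomial.

Answer: s^4 + 7*s^3 - 21*s^2 - s + 14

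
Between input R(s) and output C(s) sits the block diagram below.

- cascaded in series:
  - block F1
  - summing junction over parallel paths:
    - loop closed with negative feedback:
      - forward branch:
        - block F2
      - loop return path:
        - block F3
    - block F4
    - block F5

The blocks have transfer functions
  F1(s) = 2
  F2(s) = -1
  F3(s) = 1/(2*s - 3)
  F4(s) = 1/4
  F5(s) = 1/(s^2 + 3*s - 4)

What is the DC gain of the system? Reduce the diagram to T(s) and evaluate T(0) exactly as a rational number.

[1] apply the feedback formula to F2, F3 gives (3 - 2*s)/(2*s - 4)
[2] combine [F2/(1+F2*F3)], F4, F5 in parallel gives (-3*s^3 - 5*s^2 + 28*s - 24)/(4*s^3 + 4*s^2 - 40*s + 32)
[3] combine F1, ([F2/(1+F2*F3)]+F4+F5) in series gives (-3*s^3 - 5*s^2 + 28*s - 24)/(2*s^3 + 2*s^2 - 20*s + 16)
DC gain: substitute s = 0 into T(s) from step 3: T(0) = -24/16 = -3/2.

Therefore the answer is -3/2.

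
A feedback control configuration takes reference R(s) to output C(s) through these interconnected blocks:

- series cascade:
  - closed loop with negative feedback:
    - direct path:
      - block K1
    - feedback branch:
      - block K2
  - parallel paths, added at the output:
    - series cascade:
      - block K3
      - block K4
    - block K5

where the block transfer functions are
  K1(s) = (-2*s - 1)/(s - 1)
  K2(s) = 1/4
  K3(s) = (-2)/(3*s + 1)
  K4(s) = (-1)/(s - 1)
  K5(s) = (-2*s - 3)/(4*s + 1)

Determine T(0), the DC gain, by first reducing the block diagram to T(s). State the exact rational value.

Answer: -4

Working:
1. feedback reduction of K1, K2, giving (-8*s - 4)/(2*s - 5)
2. combine K3, K4 in series, giving 2/(3*s^2 - 2*s - 1)
3. add (K3*K4), K5 (parallel), giving (-6*s^3 - 5*s^2 + 16*s + 5)/(12*s^3 - 5*s^2 - 6*s - 1)
4. reduce the series chain [K1/(1+K1*K2)], ((K3*K4)+K5), giving (48*s^4 + 64*s^3 - 108*s^2 - 104*s - 20)/(24*s^4 - 70*s^3 + 13*s^2 + 28*s + 5)
That last expression is T(s); at s = 0 only the constant terms survive, so T(0) = -20/5 = -4.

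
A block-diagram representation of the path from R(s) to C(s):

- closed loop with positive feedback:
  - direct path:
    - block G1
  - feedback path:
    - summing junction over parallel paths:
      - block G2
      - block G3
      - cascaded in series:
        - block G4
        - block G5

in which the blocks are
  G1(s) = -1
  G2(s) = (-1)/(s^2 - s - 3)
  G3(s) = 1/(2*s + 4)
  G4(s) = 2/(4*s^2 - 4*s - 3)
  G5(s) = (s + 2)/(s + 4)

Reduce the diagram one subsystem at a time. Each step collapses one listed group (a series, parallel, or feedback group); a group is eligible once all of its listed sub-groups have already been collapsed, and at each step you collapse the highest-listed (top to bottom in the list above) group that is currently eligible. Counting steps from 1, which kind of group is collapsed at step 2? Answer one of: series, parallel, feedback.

Step 1. series reduction of G4, G5
Step 2. parallel reduction of G2, G3, (G4*G5)
Step 3. apply the feedback formula to G1, (G2+G3+(G4*G5))
Step 2: parallel.

Final answer: parallel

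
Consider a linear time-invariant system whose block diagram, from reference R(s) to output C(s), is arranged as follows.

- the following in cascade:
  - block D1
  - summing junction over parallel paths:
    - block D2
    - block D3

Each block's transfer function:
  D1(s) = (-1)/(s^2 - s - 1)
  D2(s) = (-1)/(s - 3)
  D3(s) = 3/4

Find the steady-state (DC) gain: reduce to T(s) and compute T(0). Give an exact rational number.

First reduce the diagram to T(s).

Step 1. parallel reduction of D2, D3 -> (3*s - 13)/(4*s - 12)
Step 2. series reduction of D1, (D2+D3) -> (13 - 3*s)/(4*s^3 - 16*s^2 + 8*s + 12)
DC gain: substitute s = 0 into T(s) from step 2: T(0) = 13/12.

Answer: 13/12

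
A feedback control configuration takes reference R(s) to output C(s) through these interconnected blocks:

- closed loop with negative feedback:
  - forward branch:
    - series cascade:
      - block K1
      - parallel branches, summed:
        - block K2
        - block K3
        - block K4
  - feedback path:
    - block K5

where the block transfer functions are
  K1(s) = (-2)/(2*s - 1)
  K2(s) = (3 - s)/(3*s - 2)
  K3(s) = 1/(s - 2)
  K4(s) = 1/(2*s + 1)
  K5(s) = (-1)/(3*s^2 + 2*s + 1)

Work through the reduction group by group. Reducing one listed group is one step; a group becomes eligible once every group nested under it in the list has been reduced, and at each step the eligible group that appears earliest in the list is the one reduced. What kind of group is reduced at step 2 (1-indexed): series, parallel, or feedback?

1. combine K2, K3, K4 in parallel
2. multiply K1, (K2+K3+K4) (series)
3. feedback reduction of (K1*(K2+K3+K4)), K5
At step 2 the group reduced is series.

Answer: series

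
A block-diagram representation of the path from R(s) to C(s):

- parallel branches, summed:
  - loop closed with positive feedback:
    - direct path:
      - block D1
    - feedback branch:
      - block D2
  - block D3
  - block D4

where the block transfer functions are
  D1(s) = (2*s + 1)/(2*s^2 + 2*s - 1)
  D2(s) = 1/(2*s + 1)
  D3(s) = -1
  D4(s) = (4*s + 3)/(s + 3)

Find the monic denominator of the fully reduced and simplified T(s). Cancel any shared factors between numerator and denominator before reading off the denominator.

First reduce the diagram to T(s).

Step 1: feedback reduction of D1, D2, giving (2*s + 1)/(2*s^2 + 2*s - 2)
Step 2: combine [D1/(1-D1*D2)], D3, D4 in parallel, giving (6*s^3 + 8*s^2 + s + 3)/(2*s^3 + 8*s^2 + 4*s - 6)
T(s) is the step-2 result (common factors already cancelled). Leading coefficient of the denominator: 2. Divide through by 2 for the monic polynomial.

Answer: s^3 + 4*s^2 + 2*s - 3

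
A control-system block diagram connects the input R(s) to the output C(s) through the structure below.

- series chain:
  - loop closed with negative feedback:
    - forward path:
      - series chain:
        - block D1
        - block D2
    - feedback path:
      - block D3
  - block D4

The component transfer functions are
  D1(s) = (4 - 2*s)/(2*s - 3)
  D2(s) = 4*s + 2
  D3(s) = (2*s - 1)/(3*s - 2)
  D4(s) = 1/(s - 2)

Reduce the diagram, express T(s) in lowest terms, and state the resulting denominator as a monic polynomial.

Answer: s^3 - 19*s^2/8 + 9*s/16 + 1/8

Working:
Step 1 - combine D1, D2 in series gives (-8*s^2 + 12*s + 8)/(2*s - 3)
Step 2 - apply the feedback formula to (D1*D2), D3 gives (24*s^3 - 52*s^2 + 16)/(16*s^3 - 38*s^2 + 9*s + 2)
Step 3 - cascade [(D1*D2)/(1+(D1*D2)*D3)], D4 gives (24*s^2 - 4*s - 8)/(16*s^3 - 38*s^2 + 9*s + 2)
The result of step 3 is T(s) in lowest terms. Its denominator has leading coefficient 16; dividing the denominator through by 16 makes it monic.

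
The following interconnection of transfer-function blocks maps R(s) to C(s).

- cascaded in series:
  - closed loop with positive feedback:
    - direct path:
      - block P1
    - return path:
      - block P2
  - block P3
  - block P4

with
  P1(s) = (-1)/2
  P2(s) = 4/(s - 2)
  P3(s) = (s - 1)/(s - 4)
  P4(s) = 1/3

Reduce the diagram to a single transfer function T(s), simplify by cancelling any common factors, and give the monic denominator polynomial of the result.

[1] collapse the loop (P1 forward, P2 return), giving (2 - s)/(2*s)
[2] combine [P1/(1-P1*P2)], P3, P4 in series, giving (-s^2 + 3*s - 2)/(6*s^2 - 24*s)
Step 2 gives the fully reduced T(s), with no common factor left to cancel. The denominator's leading coefficient is 6, so divide each of its coefficients by 6 to get the monic form.

Answer: s^2 - 4*s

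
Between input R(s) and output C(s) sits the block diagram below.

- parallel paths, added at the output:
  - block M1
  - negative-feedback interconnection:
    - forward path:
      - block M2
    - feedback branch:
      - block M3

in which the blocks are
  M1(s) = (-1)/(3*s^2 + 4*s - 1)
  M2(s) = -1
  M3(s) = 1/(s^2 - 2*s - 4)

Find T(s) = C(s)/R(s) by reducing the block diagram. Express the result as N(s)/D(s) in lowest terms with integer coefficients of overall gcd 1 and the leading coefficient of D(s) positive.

Step 1: apply the feedback formula to M2, M3 = (-s^2 + 2*s + 4)/(s^2 - 2*s - 5)
Step 2: sum the parallel branches M1, [M2/(1+M2*M3)] - this is the overall T(s), already in the required normalized form

Therefore the answer is (-3*s^4 + 2*s^3 + 20*s^2 + 16*s + 1)/(3*s^4 - 2*s^3 - 24*s^2 - 18*s + 5).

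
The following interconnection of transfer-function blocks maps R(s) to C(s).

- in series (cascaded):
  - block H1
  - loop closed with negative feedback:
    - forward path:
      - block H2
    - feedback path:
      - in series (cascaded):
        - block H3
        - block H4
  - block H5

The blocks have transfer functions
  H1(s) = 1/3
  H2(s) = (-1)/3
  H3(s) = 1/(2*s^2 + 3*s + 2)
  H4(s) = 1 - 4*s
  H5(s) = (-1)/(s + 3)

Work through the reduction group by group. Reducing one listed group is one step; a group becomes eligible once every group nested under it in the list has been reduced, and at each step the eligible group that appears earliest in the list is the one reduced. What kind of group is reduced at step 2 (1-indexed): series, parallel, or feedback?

Step 1. combine H3, H4 in series
Step 2. feedback reduction of H2, (H3*H4)
Step 3. series reduction of H1, [H2/(1+H2*(H3*H4))], H5
Step 2: feedback.

Answer: feedback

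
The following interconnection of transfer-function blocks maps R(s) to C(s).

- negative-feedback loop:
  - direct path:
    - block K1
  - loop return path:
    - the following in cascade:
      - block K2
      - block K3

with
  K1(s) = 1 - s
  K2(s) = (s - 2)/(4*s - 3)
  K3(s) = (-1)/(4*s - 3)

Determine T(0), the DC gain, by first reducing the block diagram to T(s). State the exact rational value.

Step 1. cascade K2, K3: (2 - s)/(16*s^2 - 24*s + 9)
Step 2. apply the feedback formula to K1, (K2*K3): (-16*s^3 + 40*s^2 - 33*s + 9)/(17*s^2 - 27*s + 11)
DC gain: substitute s = 0 into T(s) from step 2: T(0) = 9/11.

Answer: 9/11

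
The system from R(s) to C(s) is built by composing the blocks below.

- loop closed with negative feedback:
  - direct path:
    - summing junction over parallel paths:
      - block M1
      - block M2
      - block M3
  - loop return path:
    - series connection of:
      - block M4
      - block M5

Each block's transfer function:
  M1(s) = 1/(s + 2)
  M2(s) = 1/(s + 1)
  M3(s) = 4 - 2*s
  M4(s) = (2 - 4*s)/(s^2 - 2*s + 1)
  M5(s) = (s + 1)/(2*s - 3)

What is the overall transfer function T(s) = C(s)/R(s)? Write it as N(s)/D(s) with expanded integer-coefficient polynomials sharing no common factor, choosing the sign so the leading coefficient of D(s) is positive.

The answer is (-4*s^6 + 10*s^5 + 18*s^4 - 58*s^3 + 9*s^2 + 58*s - 33)/(10*s^5 + 11*s^4 - 49*s^3 - 61*s^2 + 5*s + 16).

Reasoning:
Step 1. combine M1, M2, M3 in parallel; result (-2*s^3 - 2*s^2 + 10*s + 11)/(s^2 + 3*s + 2)
Step 2. cascade M4, M5; result (-4*s^2 - 2*s + 2)/(2*s^3 - 7*s^2 + 8*s - 3)
Step 3. apply the feedback formula to (M1+M2+M3), (M4*M5): this yields T(s), and no further normalization is needed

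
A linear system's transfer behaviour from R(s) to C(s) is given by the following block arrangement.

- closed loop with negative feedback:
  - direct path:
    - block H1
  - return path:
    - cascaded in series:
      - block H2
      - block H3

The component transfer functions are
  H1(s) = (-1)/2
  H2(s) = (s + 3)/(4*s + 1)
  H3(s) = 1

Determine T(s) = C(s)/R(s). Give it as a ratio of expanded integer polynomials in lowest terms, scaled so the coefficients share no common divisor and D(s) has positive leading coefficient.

Reducing step by step:

(1) reduce the series chain H2, H3 -> (s + 3)/(4*s + 1)
(2) close the feedback loop around H1, (H2*H3), giving the overall T(s)

Answer: (-4*s - 1)/(7*s - 1)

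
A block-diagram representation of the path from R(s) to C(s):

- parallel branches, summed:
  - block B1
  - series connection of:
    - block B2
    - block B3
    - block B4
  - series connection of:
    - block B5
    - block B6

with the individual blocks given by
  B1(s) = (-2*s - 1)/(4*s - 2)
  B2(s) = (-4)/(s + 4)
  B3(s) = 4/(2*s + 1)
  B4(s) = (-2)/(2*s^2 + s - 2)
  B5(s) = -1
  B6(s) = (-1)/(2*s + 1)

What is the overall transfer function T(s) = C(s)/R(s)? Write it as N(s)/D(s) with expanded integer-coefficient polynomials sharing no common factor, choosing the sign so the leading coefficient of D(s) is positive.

Answer: (-8*s^5 - 36*s^4 - 14*s^3 + 5*s^2 + 122*s - 40)/(16*s^5 + 72*s^4 + 12*s^3 - 82*s^2 - 4*s + 16)

Working:
Step 1 - reduce the series chain B2, B3, B4 gives 32/(4*s^4 + 20*s^3 + 13*s^2 - 14*s - 8)
Step 2 - combine B5, B6 in series gives 1/(2*s + 1)
Step 3 - add B1, (B2*B3*B4), (B5*B6) (parallel) - this is the overall T(s), already in the required normalized form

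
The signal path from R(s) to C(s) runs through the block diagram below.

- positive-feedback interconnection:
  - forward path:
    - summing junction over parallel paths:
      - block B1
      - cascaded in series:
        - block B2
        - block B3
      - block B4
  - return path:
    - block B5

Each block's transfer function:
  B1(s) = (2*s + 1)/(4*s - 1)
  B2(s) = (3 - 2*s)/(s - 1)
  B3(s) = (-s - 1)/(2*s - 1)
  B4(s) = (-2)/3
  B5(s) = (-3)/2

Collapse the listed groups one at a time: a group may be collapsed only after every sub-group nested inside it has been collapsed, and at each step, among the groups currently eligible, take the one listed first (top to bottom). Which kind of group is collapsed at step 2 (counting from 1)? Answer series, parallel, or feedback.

Step 1 - combine B2, B3 in series
Step 2 - sum the parallel branches B1, (B2*B3), B4
Step 3 - close the feedback loop around (B1+(B2*B3)+B4), B5
At step 2 the group reduced is parallel.

Answer: parallel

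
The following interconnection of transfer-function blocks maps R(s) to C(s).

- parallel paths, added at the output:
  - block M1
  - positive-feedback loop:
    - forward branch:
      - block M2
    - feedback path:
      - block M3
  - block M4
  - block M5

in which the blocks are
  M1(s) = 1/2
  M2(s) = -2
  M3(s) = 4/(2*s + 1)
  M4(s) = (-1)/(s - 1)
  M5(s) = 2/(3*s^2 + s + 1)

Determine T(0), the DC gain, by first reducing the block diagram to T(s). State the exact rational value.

Answer: 59/18

Working:
[1] feedback reduction of M2, M3 -> (-4*s - 2)/(2*s + 9)
[2] reduce the parallel group M1, [M2/(1-M2*M3)], M4, M5 -> (-18*s^4 + 15*s^3 - 60*s^2 + 12*s - 59)/(12*s^4 + 46*s^3 - 36*s^2 - 4*s - 18)
That last expression is T(s); at s = 0 only the constant terms survive, so T(0) = -59/(-18) = 59/18.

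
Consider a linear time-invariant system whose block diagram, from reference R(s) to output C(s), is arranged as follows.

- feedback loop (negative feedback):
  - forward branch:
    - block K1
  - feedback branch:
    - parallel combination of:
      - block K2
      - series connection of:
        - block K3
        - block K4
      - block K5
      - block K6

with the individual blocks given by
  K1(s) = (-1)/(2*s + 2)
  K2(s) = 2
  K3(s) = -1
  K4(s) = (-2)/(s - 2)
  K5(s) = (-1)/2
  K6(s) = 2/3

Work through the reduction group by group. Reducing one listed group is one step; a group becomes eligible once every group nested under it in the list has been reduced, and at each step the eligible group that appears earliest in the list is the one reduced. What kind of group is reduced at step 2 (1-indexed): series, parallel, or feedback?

Step 1. reduce the series chain K3, K4
Step 2. reduce the parallel group K2, (K3*K4), K5, K6
Step 3. feedback reduction of K1, (K2+(K3*K4)+K5+K6)
Step 2 collapses a parallel group.

Final answer: parallel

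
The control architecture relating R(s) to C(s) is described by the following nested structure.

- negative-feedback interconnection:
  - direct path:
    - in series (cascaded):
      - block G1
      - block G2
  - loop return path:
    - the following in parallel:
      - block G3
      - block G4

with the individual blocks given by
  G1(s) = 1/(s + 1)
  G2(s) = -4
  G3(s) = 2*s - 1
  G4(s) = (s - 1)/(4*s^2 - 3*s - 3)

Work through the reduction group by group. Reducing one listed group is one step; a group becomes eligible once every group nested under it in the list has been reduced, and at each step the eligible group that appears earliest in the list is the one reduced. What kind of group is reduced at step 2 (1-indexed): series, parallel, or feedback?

1. cascade G1, G2
2. reduce the parallel group G3, G4
3. feedback reduction of (G1*G2), (G3+G4)
Step 2: parallel.

Therefore the answer is parallel.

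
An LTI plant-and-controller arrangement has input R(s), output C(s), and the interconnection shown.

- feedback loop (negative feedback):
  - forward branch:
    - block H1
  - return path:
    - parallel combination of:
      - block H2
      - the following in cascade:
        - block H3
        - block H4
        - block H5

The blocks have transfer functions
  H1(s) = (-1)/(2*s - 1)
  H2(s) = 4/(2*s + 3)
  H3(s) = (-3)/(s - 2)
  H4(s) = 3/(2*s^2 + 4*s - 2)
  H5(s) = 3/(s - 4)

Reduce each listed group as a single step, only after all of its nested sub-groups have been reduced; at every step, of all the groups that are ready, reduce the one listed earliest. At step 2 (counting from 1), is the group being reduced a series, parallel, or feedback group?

Step 1 - reduce the series chain H3, H4, H5
Step 2 - add H2, (H3*H4*H5) (parallel)
Step 3 - collapse the loop (H1 forward, (H2+(H3*H4*H5)) return)
So the answer for step 2 is parallel.

Hence the answer: parallel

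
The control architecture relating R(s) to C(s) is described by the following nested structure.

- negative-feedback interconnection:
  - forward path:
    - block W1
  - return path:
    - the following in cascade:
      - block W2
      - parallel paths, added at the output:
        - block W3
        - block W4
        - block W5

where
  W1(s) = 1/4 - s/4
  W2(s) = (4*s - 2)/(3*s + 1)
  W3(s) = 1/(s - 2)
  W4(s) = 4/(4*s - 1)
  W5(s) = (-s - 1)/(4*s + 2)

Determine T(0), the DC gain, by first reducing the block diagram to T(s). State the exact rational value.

Step 1: parallel reduction of W3, W4, W5, giving (-4*s^3 + 37*s^2 - 13*s - 20)/(16*s^3 - 28*s^2 - 10*s + 4)
Step 2: series reduction of W2, (W3+W4+W5), giving (-8*s^4 + 78*s^3 - 63*s^2 - 27*s + 20)/(24*s^4 - 34*s^3 - 29*s^2 + s + 2)
Step 3: reduce the feedback loop with forward W1 and return (W2*(W3+W4+W5)), giving (-24*s^5 + 58*s^4 - 5*s^3 - 30*s^2 - s + 2)/(8*s^5 + 10*s^4 + 5*s^3 - 152*s^2 - 43*s + 28)
The step-3 result is T(s). Setting s = 0: T(0) = 2/28 = 1/14.

Answer: 1/14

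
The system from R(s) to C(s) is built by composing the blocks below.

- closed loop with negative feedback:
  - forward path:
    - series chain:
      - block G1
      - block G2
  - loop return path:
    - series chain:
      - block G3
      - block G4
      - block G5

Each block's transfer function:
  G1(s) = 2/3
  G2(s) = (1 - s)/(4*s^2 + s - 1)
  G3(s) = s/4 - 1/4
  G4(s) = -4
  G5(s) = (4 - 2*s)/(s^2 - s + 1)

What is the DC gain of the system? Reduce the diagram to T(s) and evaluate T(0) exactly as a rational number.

Step 1. reduce the series chain G1, G2, giving (2 - 2*s)/(12*s^2 + 3*s - 3)
Step 2. reduce the series chain G3, G4, G5, giving (2*s^2 - 6*s + 4)/(s^2 - s + 1)
Step 3. reduce the feedback loop with forward (G1*G2) and return (G3*G4*G5), giving (-2*s^3 + 4*s^2 - 4*s + 2)/(12*s^4 - 13*s^3 + 22*s^2 - 14*s + 5)
Evaluating the step-3 result (the overall T(s)) at s = 0 gives T(0) = 2/5.

Answer: 2/5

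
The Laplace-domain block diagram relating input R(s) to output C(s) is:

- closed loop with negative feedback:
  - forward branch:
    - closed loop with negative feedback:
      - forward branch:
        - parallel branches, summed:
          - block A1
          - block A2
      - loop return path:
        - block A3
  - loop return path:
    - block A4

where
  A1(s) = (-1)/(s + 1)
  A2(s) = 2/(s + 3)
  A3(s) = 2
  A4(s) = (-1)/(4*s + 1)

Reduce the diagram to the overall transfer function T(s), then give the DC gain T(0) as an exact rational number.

[1] reduce the parallel group A1, A2 = (s - 1)/(s^2 + 4*s + 3)
[2] feedback reduction of (A1+A2), A3 = (s - 1)/(s^2 + 6*s + 1)
[3] close the feedback loop around [(A1+A2)/(1+(A1+A2)*A3)], A4 = (4*s^2 - 3*s - 1)/(4*s^3 + 25*s^2 + 9*s + 2)
That last expression is T(s); at s = 0 only the constant terms survive, so T(0) = -1/2.

Therefore the answer is -1/2.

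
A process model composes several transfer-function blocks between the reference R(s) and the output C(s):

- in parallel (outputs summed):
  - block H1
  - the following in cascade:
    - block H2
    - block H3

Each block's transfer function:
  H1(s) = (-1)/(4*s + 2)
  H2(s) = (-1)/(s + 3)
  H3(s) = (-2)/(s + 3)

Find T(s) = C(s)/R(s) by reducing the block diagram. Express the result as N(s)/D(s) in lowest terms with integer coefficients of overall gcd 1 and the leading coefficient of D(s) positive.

First reduce the diagram to T(s).

[1] combine H2, H3 in series: 2/(s^2 + 6*s + 9)
[2] parallel reduction of H1, (H2*H3) - this is the overall T(s), already in the required normalized form

Answer: (-s^2 + 2*s - 5)/(4*s^3 + 26*s^2 + 48*s + 18)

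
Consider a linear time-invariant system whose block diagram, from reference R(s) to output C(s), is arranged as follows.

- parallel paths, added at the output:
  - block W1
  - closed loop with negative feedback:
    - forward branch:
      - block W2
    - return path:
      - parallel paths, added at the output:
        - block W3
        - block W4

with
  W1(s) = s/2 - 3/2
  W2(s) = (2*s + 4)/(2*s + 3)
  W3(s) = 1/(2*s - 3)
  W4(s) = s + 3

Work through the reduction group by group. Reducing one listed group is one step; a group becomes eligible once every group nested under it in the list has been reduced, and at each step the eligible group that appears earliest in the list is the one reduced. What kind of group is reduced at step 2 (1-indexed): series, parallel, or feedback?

(1) combine W3, W4 in parallel
(2) apply the feedback formula to W2, (W3+W4)
(3) parallel reduction of W1, [W2/(1+W2*(W3+W4))]
At step 2 the group reduced is feedback.

Final answer: feedback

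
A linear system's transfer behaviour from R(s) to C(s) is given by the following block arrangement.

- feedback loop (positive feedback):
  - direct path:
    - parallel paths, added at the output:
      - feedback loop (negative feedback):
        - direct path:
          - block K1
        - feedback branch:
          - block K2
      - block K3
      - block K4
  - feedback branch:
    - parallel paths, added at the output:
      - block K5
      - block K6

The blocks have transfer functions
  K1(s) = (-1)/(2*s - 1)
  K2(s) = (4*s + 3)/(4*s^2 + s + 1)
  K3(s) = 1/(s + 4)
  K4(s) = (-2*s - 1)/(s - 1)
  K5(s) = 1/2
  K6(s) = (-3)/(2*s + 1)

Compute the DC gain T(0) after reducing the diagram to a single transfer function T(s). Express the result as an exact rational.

Step 1 - reduce the feedback loop with forward K1 and return K2 -> (-4*s^2 - s - 1)/(8*s^3 - 2*s^2 - 3*s - 4)
Step 2 - combine [K1/(1+K1*K2)], K3, K4 in parallel -> (-16*s^5 - 64*s^4 - 31*s^3 + 54*s^2 + 48*s + 24)/(8*s^5 + 22*s^4 - 41*s^3 - 5*s^2 + 16)
Step 3 - sum the parallel branches K5, K6 -> (2*s - 5)/(4*s + 2)
Step 4 - apply the feedback formula to ([K1/(1+K1*K2)]+K3+K4), (K5+K6) -> (-64*s^6 - 288*s^5 - 252*s^4 + 154*s^3 + 300*s^2 + 192*s + 48)/(64*s^6 + 152*s^5 - 378*s^4 - 365*s^3 + 164*s^2 + 256*s + 152)
Evaluating the step-4 result (the overall T(s)) at s = 0 gives T(0) = 48/152 = 6/19.

Therefore the answer is 6/19.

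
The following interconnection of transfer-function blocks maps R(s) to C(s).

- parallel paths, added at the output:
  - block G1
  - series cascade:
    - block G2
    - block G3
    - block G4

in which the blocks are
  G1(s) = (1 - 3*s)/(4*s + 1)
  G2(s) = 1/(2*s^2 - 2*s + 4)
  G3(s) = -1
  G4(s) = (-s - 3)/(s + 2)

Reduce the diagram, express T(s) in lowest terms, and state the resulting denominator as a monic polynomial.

First reduce the diagram to T(s).

1. series reduction of G2, G3, G4, giving (s + 3)/(2*s^3 + 2*s^2 + 8)
2. add G1, (G2*G3*G4) (parallel), giving (-6*s^4 - 4*s^3 + 6*s^2 - 11*s + 11)/(8*s^4 + 10*s^3 + 2*s^2 + 32*s + 8)
T(s) is the step-2 result (common factors already cancelled). Leading coefficient of the denominator: 8. Divide through by 8 for the monic polynomial.

Answer: s^4 + 5*s^3/4 + s^2/4 + 4*s + 1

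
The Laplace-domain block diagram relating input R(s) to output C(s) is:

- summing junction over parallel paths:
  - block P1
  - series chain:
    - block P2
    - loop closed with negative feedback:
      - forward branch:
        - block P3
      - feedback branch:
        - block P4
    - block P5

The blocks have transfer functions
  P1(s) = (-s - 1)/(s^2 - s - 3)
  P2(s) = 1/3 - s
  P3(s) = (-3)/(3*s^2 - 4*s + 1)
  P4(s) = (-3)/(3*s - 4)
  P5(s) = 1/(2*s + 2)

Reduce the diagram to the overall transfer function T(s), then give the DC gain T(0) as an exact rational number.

First reduce the diagram to T(s).

Step 1: apply the feedback formula to P3, P4: (12 - 9*s)/(9*s^3 - 24*s^2 + 19*s + 5)
Step 2: cascade P2, [P3/(1+P3*P4)], P5: (9*s^2 - 15*s + 4)/(18*s^4 - 30*s^3 - 10*s^2 + 48*s + 10)
Step 3: sum the parallel branches P1, (P2*[P3/(1+P3*P4)]*P5): (-18*s^5 + 21*s^4 + 16*s^3 - 46*s^2 - 17*s - 22)/(18*s^6 - 48*s^5 - 34*s^4 + 148*s^3 - 8*s^2 - 154*s - 30)
DC gain: substitute s = 0 into T(s) from step 3: T(0) = -22/(-30) = 11/15.

Answer: 11/15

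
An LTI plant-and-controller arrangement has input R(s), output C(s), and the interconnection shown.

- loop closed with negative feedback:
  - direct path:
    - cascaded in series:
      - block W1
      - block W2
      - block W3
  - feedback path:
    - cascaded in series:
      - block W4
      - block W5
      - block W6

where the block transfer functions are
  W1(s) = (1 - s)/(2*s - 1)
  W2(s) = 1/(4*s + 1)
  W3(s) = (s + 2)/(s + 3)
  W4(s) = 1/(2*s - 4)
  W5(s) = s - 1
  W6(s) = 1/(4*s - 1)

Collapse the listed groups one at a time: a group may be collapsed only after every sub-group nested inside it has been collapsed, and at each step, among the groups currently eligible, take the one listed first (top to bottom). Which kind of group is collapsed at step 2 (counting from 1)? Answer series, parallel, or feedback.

Step 1. combine W1, W2, W3 in series
Step 2. cascade W4, W5, W6
Step 3. feedback reduction of (W1*W2*W3), (W4*W5*W6)
Step 2: series.

Answer: series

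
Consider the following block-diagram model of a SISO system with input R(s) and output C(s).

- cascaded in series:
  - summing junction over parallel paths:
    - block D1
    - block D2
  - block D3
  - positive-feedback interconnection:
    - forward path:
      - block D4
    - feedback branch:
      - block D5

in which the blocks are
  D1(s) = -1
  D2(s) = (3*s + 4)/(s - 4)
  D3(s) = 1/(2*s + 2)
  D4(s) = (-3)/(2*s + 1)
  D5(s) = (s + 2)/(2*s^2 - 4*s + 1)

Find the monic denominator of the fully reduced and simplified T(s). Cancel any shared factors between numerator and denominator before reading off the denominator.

The answer is s^5 - 9*s^4/2 + 3*s^3/4 + 7*s^2 - 25*s/4 - 7.

Reasoning:
1. combine D1, D2 in parallel -> (2*s + 8)/(s - 4)
2. reduce the feedback loop with forward D4 and return D5 -> (-6*s^2 + 12*s - 3)/(4*s^3 - 6*s^2 + s + 7)
3. cascade (D1+D2), D3, [D4/(1-D4*D5)] -> (-6*s^3 - 12*s^2 + 45*s - 12)/(4*s^5 - 18*s^4 + 3*s^3 + 28*s^2 - 25*s - 28)
The result of step 3 is T(s) in lowest terms. Its denominator has leading coefficient 4; dividing the denominator through by 4 makes it monic.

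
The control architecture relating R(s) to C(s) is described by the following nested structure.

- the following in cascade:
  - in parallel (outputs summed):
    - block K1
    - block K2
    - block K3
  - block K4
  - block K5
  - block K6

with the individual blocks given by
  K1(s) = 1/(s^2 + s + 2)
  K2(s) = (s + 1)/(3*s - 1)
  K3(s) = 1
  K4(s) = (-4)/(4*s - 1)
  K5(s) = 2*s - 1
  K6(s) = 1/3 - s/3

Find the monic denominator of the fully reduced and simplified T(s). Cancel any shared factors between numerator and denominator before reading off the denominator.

First reduce the diagram to T(s).

1. add K1, K2, K3 (parallel): (4*s^3 + 4*s^2 + 11*s - 1)/(3*s^3 + 2*s^2 + 5*s - 2)
2. series reduction of (K1+K2+K3), K4, K5, K6: (32*s^5 - 16*s^4 + 56*s^3 - 124*s^2 + 56*s - 4)/(36*s^4 + 15*s^3 + 54*s^2 - 39*s + 6)
That last expression is T(s), already simplified. Scaling its denominator by 1/36 (the reciprocal of the leading coefficient) yields the monic denominator.

Answer: s^4 + 5*s^3/12 + 3*s^2/2 - 13*s/12 + 1/6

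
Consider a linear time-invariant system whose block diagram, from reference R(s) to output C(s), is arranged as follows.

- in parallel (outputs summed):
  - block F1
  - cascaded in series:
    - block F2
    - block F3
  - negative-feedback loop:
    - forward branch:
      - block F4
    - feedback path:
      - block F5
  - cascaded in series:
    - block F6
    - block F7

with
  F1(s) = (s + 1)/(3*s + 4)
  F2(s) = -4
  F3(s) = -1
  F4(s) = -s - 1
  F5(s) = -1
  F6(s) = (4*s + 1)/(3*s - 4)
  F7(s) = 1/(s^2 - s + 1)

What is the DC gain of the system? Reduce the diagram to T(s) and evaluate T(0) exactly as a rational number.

(1) cascade F2, F3 gives 4
(2) close the feedback loop around F4, F5 gives (-s - 1)/(s + 2)
(3) series reduction of F6, F7 gives (4*s + 1)/(3*s^3 - 7*s^2 + 7*s - 4)
(4) add F1, (F2*F3), [F4/(1+F4*F5)], (F6*F7) (parallel) gives (30*s^5 + 38*s^4 - 80*s^3 + 45*s^2 + 108*s - 112)/(9*s^5 + 9*s^4 - 25*s^3 + 2*s^2 + 16*s - 32)
Evaluating the step-4 result (the overall T(s)) at s = 0 gives T(0) = -112/(-32) = 7/2.

Final answer: 7/2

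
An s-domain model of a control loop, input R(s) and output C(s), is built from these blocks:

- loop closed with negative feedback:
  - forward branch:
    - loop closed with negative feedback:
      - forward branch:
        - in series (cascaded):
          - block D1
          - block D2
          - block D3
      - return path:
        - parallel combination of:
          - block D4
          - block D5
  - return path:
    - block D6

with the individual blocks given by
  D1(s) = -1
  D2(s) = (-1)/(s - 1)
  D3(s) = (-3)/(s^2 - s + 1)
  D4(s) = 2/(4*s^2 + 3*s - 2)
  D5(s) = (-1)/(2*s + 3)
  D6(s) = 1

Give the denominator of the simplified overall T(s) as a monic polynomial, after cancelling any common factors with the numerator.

The answer is s^6 + s^5/4 - 15*s^4/8 - 3*s^3/2 - 19*s^2/4 - 35*s/8.

Reasoning:
Step 1. series reduction of D1, D2, D3 -> (-3)/(s^3 - 2*s^2 + 2*s - 1)
Step 2. combine D4, D5 in parallel -> (-4*s^2 + s + 8)/(8*s^3 + 18*s^2 + 5*s - 6)
Step 3. apply the feedback formula to (D1*D2*D3), (D4+D5) -> (-24*s^3 - 54*s^2 - 15*s + 18)/(8*s^6 + 2*s^5 - 15*s^4 + 12*s^3 + 16*s^2 - 20*s - 18)
Step 4. reduce the feedback loop with forward [(D1*D2*D3)/(1+(D1*D2*D3)*(D4+D5))] and return D6 -> (-24*s^3 - 54*s^2 - 15*s + 18)/(8*s^6 + 2*s^5 - 15*s^4 - 12*s^3 - 38*s^2 - 35*s)
The result of step 4 is T(s) in lowest terms. Its denominator has leading coefficient 8; dividing the denominator through by 8 makes it monic.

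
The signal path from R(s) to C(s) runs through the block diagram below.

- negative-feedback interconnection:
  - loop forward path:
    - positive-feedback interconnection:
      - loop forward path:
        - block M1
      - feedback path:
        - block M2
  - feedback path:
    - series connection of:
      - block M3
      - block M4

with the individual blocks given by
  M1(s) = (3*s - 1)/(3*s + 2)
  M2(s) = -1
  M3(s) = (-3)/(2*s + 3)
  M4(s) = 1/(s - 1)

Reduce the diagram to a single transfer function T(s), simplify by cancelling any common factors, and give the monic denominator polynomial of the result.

(1) reduce the feedback loop with forward M1 and return M2; result (3*s - 1)/(6*s + 1)
(2) reduce the series chain M3, M4; result (-3)/(2*s^2 + s - 3)
(3) close the feedback loop around [M1/(1-M1*M2)], (M3*M4); result (6*s^3 + s^2 - 10*s + 3)/(12*s^3 + 8*s^2 - 26*s)
That last expression is T(s), already simplified. Scaling its denominator by 1/12 (the reciprocal of the leading coefficient) yields the monic denominator.

Hence the answer: s^3 + 2*s^2/3 - 13*s/6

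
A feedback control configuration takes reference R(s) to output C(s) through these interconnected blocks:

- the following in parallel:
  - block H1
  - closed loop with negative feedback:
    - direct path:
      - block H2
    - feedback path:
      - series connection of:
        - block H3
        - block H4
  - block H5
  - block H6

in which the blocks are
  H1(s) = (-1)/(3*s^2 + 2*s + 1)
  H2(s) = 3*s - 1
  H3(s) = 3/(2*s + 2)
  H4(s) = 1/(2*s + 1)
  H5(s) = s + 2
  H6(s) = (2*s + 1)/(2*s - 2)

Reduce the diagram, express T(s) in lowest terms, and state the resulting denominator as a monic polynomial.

Step 1: combine H3, H4 in series, giving 3/(4*s^2 + 6*s + 2)
Step 2: apply the feedback formula to H2, (H3*H4), giving (12*s^3 + 14*s^2 - 2)/(4*s^2 + 15*s - 1)
Step 3: add H1, [H2/(1+H2*(H3*H4))], H5, H6 (parallel), giving (96*s^6 + 214*s^5 + 186*s^4 - 81*s^3 - 89*s^2 - 7*s + 5)/(24*s^5 + 82*s^4 - 44*s^3 - 36*s^2 - 28*s + 2)
T(s) is the step-3 result (common factors already cancelled). Leading coefficient of the denominator: 24. Divide through by 24 for the monic polynomial.

Final answer: s^5 + 41*s^4/12 - 11*s^3/6 - 3*s^2/2 - 7*s/6 + 1/12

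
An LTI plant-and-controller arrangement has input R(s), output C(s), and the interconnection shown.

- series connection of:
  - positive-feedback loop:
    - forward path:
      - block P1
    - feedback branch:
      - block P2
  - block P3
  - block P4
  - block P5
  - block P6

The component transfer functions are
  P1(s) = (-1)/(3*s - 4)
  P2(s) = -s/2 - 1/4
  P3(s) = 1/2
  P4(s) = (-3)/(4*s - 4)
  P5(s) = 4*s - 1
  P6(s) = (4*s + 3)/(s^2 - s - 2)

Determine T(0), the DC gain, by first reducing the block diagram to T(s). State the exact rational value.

Reducing step by step:

Step 1. collapse the loop (P1 forward, P2 return) -> (-4)/(10*s - 17)
Step 2. combine [P1/(1-P1*P2)], P3, P4, P5, P6 in series -> (48*s^2 + 24*s - 9)/(20*s^4 - 74*s^3 + 48*s^2 + 74*s - 68)
The step-2 result is T(s). Setting s = 0: T(0) = -9/(-68) = 9/68.

Answer: 9/68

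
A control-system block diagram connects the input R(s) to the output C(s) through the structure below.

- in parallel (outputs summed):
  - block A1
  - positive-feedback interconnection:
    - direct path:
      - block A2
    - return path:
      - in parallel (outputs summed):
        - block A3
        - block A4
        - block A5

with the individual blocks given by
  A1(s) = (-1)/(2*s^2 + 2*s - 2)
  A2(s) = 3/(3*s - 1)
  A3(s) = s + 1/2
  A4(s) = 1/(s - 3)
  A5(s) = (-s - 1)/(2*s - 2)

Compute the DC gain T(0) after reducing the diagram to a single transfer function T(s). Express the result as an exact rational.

Step 1. add A3, A4, A5 (parallel) gives (s^3 - 4*s^2 + 3*s + 2)/(s^2 - 4*s + 3)
Step 2. feedback reduction of A2, (A3+A4+A5) gives (-3*s^2 + 12*s - 9)/(s^2 - 4*s + 9)
Step 3. reduce the parallel group A1, [A2/(1-A2*(A3+A4+A5))] gives (-6*s^4 + 18*s^3 + 11*s^2 - 38*s + 9)/(2*s^4 - 6*s^3 + 8*s^2 + 26*s - 18)
DC gain: substitute s = 0 into T(s) from step 3: T(0) = 9/(-18) = -1/2.

Final answer: -1/2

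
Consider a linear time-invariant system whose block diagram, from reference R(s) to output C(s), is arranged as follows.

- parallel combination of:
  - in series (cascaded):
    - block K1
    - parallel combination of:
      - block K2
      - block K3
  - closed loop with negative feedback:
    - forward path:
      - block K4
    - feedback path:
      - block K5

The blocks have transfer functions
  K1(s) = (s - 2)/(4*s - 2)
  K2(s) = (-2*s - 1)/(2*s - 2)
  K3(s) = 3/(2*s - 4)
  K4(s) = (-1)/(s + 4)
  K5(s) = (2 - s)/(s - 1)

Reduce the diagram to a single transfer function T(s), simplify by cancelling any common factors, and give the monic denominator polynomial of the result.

Answer: s^4 + 5*s^3/2 - 23*s^2/2 + 11*s - 3

Working:
[1] combine K2, K3 in parallel -> (-2*s^2 + 6*s - 1)/(2*s^2 - 6*s + 4)
[2] series reduction of K1, (K2+K3) -> (-2*s^2 + 6*s - 1)/(8*s^2 - 12*s + 4)
[3] feedback reduction of K4, K5 -> (1 - s)/(s^2 + 4*s - 6)
[4] sum the parallel branches (K1*(K2+K3)), [K4/(1+K4*K5)] -> (-2*s^4 - 10*s^3 + 55*s^2 - 56*s + 10)/(8*s^4 + 20*s^3 - 92*s^2 + 88*s - 24)
T(s) is the step-4 result (common factors already cancelled). Leading coefficient of the denominator: 8. Divide through by 8 for the monic polynomial.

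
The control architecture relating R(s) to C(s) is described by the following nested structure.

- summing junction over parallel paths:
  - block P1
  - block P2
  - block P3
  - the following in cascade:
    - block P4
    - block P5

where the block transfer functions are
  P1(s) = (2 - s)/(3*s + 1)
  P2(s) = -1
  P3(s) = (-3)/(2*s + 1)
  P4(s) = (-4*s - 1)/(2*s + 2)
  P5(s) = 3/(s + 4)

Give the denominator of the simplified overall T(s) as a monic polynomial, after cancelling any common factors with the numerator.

First reduce the diagram to T(s).

Step 1. combine P4, P5 in series; result (-12*s - 3)/(2*s^2 + 10*s + 8)
Step 2. parallel reduction of P1, P2, P3, (P4*P5); result (-16*s^4 - 174*s^3 - 256*s^2 - 135*s - 19)/(12*s^4 + 70*s^3 + 100*s^2 + 50*s + 8)
Step 2 gives the fully reduced T(s), with no common factor left to cancel. The denominator's leading coefficient is 12, so divide each of its coefficients by 12 to get the monic form.

Answer: s^4 + 35*s^3/6 + 25*s^2/3 + 25*s/6 + 2/3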